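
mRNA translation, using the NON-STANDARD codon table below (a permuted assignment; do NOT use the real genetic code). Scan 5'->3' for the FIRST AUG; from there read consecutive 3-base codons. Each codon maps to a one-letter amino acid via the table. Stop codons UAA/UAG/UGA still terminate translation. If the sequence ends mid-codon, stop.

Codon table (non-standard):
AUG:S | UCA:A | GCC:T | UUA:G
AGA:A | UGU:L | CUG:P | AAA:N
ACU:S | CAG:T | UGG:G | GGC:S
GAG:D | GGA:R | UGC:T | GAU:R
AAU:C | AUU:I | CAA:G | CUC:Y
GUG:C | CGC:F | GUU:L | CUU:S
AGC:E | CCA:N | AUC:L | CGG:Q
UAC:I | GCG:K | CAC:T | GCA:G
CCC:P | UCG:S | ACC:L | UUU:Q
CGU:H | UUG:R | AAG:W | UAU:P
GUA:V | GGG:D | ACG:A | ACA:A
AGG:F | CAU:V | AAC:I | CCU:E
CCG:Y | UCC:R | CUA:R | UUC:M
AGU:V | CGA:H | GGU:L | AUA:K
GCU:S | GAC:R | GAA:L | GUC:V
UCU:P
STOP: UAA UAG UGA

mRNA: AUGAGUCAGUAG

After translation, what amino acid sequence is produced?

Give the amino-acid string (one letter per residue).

start AUG at pos 0
pos 0: AUG -> S; peptide=S
pos 3: AGU -> V; peptide=SV
pos 6: CAG -> T; peptide=SVT
pos 9: UAG -> STOP

Answer: SVT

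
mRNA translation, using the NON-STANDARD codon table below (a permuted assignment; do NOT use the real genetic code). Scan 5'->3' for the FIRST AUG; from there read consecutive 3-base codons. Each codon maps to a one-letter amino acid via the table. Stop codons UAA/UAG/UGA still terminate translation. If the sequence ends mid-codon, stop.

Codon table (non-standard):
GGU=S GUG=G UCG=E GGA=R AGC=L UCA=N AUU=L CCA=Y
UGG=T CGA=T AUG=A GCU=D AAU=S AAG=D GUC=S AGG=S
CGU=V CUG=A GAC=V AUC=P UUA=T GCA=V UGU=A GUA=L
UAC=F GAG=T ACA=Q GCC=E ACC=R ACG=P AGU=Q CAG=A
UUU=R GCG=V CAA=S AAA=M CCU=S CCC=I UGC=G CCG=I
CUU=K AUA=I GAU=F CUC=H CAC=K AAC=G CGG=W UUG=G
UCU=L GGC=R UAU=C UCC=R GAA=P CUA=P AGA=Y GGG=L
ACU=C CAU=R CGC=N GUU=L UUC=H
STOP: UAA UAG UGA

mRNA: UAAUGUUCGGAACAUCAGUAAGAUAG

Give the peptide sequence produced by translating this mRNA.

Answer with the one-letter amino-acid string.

Answer: AHRQNLY

Derivation:
start AUG at pos 2
pos 2: AUG -> A; peptide=A
pos 5: UUC -> H; peptide=AH
pos 8: GGA -> R; peptide=AHR
pos 11: ACA -> Q; peptide=AHRQ
pos 14: UCA -> N; peptide=AHRQN
pos 17: GUA -> L; peptide=AHRQNL
pos 20: AGA -> Y; peptide=AHRQNLY
pos 23: UAG -> STOP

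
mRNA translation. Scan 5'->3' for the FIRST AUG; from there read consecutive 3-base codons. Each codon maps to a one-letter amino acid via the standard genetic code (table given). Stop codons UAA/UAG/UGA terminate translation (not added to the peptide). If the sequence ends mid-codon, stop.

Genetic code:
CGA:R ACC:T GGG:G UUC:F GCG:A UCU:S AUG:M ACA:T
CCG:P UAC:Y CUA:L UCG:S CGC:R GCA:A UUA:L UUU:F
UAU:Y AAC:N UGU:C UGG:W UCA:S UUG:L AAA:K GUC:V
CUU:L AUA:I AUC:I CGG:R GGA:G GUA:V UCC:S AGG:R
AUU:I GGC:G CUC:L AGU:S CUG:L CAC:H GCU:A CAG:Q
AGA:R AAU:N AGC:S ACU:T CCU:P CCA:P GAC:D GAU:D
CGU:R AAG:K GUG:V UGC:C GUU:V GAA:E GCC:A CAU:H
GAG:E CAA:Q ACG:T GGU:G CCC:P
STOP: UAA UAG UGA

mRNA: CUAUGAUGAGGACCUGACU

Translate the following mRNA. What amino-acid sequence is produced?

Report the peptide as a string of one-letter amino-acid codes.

start AUG at pos 2
pos 2: AUG -> M; peptide=M
pos 5: AUG -> M; peptide=MM
pos 8: AGG -> R; peptide=MMR
pos 11: ACC -> T; peptide=MMRT
pos 14: UGA -> STOP

Answer: MMRT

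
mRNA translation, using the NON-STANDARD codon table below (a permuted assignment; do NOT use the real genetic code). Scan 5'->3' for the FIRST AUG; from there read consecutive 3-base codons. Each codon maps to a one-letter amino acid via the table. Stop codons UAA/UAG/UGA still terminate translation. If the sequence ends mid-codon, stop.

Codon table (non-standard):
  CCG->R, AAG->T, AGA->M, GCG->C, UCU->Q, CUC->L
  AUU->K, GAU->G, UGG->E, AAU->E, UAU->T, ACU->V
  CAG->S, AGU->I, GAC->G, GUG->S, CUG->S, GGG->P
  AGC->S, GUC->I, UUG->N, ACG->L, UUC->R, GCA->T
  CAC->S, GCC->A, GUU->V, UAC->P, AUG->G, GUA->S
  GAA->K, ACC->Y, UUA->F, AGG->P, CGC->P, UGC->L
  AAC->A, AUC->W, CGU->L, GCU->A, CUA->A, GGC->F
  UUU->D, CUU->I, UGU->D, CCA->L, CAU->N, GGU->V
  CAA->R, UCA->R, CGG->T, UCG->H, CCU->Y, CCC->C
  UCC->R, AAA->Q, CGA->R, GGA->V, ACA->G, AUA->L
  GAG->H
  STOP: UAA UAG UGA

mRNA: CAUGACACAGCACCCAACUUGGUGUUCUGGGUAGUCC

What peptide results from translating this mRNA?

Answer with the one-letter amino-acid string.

start AUG at pos 1
pos 1: AUG -> G; peptide=G
pos 4: ACA -> G; peptide=GG
pos 7: CAG -> S; peptide=GGS
pos 10: CAC -> S; peptide=GGSS
pos 13: CCA -> L; peptide=GGSSL
pos 16: ACU -> V; peptide=GGSSLV
pos 19: UGG -> E; peptide=GGSSLVE
pos 22: UGU -> D; peptide=GGSSLVED
pos 25: UCU -> Q; peptide=GGSSLVEDQ
pos 28: GGG -> P; peptide=GGSSLVEDQP
pos 31: UAG -> STOP

Answer: GGSSLVEDQP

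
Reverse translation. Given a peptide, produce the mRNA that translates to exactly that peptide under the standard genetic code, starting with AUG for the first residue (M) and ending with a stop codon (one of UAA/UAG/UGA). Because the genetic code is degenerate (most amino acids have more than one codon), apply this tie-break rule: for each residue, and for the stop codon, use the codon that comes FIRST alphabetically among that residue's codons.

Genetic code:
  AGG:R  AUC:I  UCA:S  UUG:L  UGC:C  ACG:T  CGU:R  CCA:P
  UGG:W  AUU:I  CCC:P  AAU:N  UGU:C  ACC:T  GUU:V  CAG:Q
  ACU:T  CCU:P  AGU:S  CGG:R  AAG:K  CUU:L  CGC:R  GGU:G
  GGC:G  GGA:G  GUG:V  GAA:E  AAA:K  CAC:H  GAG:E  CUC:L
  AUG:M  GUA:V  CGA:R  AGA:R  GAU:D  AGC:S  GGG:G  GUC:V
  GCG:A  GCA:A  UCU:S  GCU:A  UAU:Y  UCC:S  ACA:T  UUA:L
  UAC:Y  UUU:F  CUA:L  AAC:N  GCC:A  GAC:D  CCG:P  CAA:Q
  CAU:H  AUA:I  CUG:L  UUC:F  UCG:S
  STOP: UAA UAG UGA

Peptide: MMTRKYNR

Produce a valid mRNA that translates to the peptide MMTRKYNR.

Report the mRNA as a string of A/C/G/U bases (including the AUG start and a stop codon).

Answer: mRNA: AUGAUGACAAGAAAAUACAACAGAUAA

Derivation:
residue 1: M -> AUG (start codon)
residue 2: M -> AUG (only codon)
residue 3: T codons sorted = ACA,ACC,ACG,ACU -> pick first = ACA
residue 4: R codons sorted = AGA,AGG,CGA,CGC,CGG,CGU -> pick first = AGA
residue 5: K codons sorted = AAA,AAG -> pick first = AAA
residue 6: Y codons sorted = UAC,UAU -> pick first = UAC
residue 7: N codons sorted = AAC,AAU -> pick first = AAC
residue 8: R codons sorted = AGA,AGG,CGA,CGC,CGG,CGU -> pick first = AGA
terminator: stop codons sorted = UAA,UAG,UGA -> pick first = UAA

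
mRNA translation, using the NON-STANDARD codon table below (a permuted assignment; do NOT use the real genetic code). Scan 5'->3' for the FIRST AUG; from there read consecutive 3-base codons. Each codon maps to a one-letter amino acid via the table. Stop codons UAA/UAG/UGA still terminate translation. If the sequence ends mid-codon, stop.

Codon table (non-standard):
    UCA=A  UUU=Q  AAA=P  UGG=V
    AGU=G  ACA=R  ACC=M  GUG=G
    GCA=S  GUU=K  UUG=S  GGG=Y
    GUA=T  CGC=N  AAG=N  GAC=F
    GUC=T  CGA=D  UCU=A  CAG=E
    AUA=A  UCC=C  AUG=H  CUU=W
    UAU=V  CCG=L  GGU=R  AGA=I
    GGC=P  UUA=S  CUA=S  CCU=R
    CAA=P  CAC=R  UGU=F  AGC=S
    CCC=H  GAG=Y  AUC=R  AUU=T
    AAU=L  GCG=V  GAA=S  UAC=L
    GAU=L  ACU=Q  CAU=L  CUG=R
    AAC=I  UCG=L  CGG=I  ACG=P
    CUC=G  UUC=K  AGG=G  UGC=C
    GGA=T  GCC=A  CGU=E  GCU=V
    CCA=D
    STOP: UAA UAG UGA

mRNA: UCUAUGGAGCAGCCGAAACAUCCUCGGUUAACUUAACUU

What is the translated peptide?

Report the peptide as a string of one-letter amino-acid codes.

Answer: HYELPLRISQ

Derivation:
start AUG at pos 3
pos 3: AUG -> H; peptide=H
pos 6: GAG -> Y; peptide=HY
pos 9: CAG -> E; peptide=HYE
pos 12: CCG -> L; peptide=HYEL
pos 15: AAA -> P; peptide=HYELP
pos 18: CAU -> L; peptide=HYELPL
pos 21: CCU -> R; peptide=HYELPLR
pos 24: CGG -> I; peptide=HYELPLRI
pos 27: UUA -> S; peptide=HYELPLRIS
pos 30: ACU -> Q; peptide=HYELPLRISQ
pos 33: UAA -> STOP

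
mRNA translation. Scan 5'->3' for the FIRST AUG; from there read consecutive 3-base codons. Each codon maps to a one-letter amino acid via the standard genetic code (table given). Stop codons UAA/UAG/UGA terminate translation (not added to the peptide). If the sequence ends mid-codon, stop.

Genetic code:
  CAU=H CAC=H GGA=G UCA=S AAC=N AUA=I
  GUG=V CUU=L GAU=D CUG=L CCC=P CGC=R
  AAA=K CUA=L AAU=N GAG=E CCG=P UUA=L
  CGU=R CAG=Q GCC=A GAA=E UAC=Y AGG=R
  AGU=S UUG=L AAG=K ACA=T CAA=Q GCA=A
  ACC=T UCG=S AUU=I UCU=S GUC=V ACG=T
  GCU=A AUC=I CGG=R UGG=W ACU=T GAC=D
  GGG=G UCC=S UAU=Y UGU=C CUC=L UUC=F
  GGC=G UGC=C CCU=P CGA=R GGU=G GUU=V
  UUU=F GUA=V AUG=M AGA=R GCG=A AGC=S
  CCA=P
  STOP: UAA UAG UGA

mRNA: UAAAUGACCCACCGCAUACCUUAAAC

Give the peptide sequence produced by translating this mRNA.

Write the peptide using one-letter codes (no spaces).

Answer: MTHRIP

Derivation:
start AUG at pos 3
pos 3: AUG -> M; peptide=M
pos 6: ACC -> T; peptide=MT
pos 9: CAC -> H; peptide=MTH
pos 12: CGC -> R; peptide=MTHR
pos 15: AUA -> I; peptide=MTHRI
pos 18: CCU -> P; peptide=MTHRIP
pos 21: UAA -> STOP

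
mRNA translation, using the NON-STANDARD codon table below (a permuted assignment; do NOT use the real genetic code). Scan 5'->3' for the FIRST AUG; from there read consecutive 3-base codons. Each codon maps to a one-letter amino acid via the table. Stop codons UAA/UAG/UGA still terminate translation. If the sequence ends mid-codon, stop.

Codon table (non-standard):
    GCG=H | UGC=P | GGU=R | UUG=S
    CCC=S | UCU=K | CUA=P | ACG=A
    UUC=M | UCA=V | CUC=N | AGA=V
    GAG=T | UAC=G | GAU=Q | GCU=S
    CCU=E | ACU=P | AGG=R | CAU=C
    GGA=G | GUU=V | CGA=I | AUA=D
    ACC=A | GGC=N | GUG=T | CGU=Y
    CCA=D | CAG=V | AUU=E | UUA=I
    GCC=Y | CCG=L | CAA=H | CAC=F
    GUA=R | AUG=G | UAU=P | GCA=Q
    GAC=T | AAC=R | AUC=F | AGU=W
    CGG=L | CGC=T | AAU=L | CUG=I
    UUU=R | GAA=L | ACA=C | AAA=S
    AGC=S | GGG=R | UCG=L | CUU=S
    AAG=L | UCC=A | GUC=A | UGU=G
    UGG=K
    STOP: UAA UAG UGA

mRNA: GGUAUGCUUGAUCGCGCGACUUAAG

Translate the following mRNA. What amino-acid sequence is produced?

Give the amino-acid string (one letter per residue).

start AUG at pos 3
pos 3: AUG -> G; peptide=G
pos 6: CUU -> S; peptide=GS
pos 9: GAU -> Q; peptide=GSQ
pos 12: CGC -> T; peptide=GSQT
pos 15: GCG -> H; peptide=GSQTH
pos 18: ACU -> P; peptide=GSQTHP
pos 21: UAA -> STOP

Answer: GSQTHP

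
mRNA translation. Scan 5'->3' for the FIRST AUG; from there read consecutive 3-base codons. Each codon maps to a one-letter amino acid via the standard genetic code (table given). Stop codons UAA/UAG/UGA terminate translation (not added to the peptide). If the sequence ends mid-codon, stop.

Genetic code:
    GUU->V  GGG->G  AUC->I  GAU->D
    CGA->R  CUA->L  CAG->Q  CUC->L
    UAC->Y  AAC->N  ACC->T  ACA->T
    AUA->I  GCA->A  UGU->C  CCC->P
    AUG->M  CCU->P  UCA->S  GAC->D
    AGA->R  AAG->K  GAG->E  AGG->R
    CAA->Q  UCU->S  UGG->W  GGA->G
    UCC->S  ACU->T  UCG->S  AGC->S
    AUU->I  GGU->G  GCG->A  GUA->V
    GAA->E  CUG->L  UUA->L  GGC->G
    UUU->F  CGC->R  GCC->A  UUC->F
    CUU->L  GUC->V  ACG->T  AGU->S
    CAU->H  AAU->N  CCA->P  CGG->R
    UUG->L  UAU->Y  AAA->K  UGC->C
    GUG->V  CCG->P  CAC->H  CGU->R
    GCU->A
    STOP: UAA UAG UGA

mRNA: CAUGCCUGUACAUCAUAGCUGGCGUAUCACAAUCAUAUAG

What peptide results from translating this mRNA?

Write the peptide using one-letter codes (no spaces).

Answer: MPVHHSWRITII

Derivation:
start AUG at pos 1
pos 1: AUG -> M; peptide=M
pos 4: CCU -> P; peptide=MP
pos 7: GUA -> V; peptide=MPV
pos 10: CAU -> H; peptide=MPVH
pos 13: CAU -> H; peptide=MPVHH
pos 16: AGC -> S; peptide=MPVHHS
pos 19: UGG -> W; peptide=MPVHHSW
pos 22: CGU -> R; peptide=MPVHHSWR
pos 25: AUC -> I; peptide=MPVHHSWRI
pos 28: ACA -> T; peptide=MPVHHSWRIT
pos 31: AUC -> I; peptide=MPVHHSWRITI
pos 34: AUA -> I; peptide=MPVHHSWRITII
pos 37: UAG -> STOP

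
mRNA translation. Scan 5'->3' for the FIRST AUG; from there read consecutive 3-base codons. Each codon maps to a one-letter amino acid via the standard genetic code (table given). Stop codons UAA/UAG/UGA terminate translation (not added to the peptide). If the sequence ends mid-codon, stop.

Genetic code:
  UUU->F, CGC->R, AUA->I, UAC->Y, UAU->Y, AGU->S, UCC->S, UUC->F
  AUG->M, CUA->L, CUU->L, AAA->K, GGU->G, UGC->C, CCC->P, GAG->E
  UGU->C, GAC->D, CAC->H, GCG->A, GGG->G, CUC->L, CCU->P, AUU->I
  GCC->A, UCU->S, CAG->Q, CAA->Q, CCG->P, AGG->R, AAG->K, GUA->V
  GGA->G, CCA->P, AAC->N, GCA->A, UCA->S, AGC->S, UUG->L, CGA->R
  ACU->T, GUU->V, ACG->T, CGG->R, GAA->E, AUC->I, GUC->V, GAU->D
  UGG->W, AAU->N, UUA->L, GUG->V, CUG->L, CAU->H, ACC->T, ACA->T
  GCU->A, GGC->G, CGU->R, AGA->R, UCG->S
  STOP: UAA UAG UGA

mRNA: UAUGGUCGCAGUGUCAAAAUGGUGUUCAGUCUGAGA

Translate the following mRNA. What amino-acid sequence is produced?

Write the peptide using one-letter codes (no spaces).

Answer: MVAVSKWCSV

Derivation:
start AUG at pos 1
pos 1: AUG -> M; peptide=M
pos 4: GUC -> V; peptide=MV
pos 7: GCA -> A; peptide=MVA
pos 10: GUG -> V; peptide=MVAV
pos 13: UCA -> S; peptide=MVAVS
pos 16: AAA -> K; peptide=MVAVSK
pos 19: UGG -> W; peptide=MVAVSKW
pos 22: UGU -> C; peptide=MVAVSKWC
pos 25: UCA -> S; peptide=MVAVSKWCS
pos 28: GUC -> V; peptide=MVAVSKWCSV
pos 31: UGA -> STOP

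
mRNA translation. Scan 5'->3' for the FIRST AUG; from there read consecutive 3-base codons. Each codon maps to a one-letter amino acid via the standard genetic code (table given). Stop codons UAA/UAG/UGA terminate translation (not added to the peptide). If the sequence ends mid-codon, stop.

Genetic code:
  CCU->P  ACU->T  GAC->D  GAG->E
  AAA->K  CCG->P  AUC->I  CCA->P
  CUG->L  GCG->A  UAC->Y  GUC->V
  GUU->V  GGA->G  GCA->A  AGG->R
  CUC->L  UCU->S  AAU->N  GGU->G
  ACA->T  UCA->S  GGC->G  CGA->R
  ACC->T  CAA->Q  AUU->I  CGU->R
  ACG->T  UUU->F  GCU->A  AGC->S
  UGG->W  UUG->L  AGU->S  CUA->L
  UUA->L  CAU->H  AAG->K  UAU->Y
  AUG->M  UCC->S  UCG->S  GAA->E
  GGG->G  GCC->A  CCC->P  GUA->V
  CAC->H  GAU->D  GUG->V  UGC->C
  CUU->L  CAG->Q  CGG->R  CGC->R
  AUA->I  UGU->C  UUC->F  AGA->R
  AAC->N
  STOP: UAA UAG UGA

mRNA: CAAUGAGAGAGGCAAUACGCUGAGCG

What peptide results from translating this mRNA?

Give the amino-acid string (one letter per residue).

Answer: MREAIR

Derivation:
start AUG at pos 2
pos 2: AUG -> M; peptide=M
pos 5: AGA -> R; peptide=MR
pos 8: GAG -> E; peptide=MRE
pos 11: GCA -> A; peptide=MREA
pos 14: AUA -> I; peptide=MREAI
pos 17: CGC -> R; peptide=MREAIR
pos 20: UGA -> STOP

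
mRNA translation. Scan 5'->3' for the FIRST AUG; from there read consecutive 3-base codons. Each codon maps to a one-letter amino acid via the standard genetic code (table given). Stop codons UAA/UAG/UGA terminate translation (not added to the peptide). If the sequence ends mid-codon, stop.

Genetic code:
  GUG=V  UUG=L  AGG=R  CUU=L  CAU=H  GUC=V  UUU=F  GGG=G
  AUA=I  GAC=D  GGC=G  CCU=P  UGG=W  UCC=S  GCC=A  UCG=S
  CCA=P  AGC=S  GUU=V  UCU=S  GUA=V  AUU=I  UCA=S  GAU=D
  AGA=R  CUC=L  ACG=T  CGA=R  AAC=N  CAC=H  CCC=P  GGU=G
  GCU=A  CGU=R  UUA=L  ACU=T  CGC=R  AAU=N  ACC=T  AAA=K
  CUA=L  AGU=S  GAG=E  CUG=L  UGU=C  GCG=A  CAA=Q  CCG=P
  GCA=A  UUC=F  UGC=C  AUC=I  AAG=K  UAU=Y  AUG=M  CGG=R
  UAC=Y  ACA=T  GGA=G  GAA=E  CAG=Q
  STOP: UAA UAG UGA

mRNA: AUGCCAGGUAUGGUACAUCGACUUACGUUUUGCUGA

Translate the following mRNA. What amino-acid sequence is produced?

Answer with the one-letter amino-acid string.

Answer: MPGMVHRLTFC

Derivation:
start AUG at pos 0
pos 0: AUG -> M; peptide=M
pos 3: CCA -> P; peptide=MP
pos 6: GGU -> G; peptide=MPG
pos 9: AUG -> M; peptide=MPGM
pos 12: GUA -> V; peptide=MPGMV
pos 15: CAU -> H; peptide=MPGMVH
pos 18: CGA -> R; peptide=MPGMVHR
pos 21: CUU -> L; peptide=MPGMVHRL
pos 24: ACG -> T; peptide=MPGMVHRLT
pos 27: UUU -> F; peptide=MPGMVHRLTF
pos 30: UGC -> C; peptide=MPGMVHRLTFC
pos 33: UGA -> STOP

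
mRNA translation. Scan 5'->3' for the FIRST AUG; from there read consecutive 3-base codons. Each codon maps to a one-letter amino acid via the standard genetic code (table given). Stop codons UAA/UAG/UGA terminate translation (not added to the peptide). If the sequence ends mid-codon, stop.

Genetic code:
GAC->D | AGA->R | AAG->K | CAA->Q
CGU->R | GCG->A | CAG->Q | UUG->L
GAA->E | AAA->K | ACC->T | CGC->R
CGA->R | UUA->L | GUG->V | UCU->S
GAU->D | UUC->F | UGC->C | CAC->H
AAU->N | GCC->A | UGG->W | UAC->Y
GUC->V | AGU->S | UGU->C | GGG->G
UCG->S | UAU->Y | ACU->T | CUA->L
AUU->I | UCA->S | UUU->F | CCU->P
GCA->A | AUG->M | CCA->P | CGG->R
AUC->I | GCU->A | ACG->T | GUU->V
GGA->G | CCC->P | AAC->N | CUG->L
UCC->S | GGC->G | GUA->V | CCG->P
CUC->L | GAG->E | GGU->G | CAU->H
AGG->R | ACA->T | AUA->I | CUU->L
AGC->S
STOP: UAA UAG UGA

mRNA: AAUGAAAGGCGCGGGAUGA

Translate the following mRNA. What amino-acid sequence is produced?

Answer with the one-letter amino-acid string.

Answer: MKGAG

Derivation:
start AUG at pos 1
pos 1: AUG -> M; peptide=M
pos 4: AAA -> K; peptide=MK
pos 7: GGC -> G; peptide=MKG
pos 10: GCG -> A; peptide=MKGA
pos 13: GGA -> G; peptide=MKGAG
pos 16: UGA -> STOP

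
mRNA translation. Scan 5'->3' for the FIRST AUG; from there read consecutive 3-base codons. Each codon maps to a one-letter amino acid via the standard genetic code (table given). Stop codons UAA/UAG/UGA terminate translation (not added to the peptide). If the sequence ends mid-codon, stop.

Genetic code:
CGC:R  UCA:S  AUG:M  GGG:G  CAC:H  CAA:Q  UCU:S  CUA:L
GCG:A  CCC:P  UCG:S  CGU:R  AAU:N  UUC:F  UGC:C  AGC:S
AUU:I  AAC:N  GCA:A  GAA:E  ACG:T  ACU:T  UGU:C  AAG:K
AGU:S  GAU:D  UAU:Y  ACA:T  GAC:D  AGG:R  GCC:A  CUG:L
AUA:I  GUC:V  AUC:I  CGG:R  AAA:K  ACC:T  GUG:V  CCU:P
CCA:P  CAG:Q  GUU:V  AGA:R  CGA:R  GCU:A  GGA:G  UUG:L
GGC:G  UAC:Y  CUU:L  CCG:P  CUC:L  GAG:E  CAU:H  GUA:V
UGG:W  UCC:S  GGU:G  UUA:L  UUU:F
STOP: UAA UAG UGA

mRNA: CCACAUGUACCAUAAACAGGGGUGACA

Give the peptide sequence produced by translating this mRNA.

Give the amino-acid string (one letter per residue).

Answer: MYHKQG

Derivation:
start AUG at pos 4
pos 4: AUG -> M; peptide=M
pos 7: UAC -> Y; peptide=MY
pos 10: CAU -> H; peptide=MYH
pos 13: AAA -> K; peptide=MYHK
pos 16: CAG -> Q; peptide=MYHKQ
pos 19: GGG -> G; peptide=MYHKQG
pos 22: UGA -> STOP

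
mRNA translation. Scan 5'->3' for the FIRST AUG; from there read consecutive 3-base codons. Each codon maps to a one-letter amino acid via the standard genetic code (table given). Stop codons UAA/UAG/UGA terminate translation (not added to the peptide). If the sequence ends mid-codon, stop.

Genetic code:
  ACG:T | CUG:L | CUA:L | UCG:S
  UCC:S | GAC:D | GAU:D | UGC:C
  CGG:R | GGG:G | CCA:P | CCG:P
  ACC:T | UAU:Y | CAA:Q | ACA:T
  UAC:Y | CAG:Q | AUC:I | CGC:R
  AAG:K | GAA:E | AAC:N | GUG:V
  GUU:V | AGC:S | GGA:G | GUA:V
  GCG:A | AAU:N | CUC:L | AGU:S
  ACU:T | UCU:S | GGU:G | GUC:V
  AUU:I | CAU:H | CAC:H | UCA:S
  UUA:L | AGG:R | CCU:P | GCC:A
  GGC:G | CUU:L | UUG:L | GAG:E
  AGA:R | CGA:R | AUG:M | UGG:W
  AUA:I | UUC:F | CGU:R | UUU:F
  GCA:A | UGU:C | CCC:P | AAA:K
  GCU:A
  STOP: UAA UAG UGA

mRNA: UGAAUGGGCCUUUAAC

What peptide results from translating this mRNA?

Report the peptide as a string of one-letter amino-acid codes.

Answer: MGL

Derivation:
start AUG at pos 3
pos 3: AUG -> M; peptide=M
pos 6: GGC -> G; peptide=MG
pos 9: CUU -> L; peptide=MGL
pos 12: UAA -> STOP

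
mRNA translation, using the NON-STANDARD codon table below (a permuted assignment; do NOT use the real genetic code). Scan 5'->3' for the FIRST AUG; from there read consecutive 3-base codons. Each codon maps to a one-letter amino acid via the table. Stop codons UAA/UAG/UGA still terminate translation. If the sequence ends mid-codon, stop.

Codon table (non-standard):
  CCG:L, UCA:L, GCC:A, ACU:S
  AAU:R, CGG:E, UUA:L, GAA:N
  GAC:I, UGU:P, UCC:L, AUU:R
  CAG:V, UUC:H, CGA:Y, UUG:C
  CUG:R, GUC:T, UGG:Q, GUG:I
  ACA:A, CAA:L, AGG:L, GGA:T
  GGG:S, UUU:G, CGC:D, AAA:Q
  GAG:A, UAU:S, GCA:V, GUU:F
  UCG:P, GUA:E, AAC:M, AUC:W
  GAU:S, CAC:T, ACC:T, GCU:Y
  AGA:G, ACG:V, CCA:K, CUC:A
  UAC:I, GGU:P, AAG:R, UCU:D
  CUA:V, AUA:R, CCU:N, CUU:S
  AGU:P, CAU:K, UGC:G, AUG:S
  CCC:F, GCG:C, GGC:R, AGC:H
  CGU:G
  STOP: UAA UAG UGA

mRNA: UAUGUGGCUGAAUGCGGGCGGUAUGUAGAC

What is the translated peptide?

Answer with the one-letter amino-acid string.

start AUG at pos 1
pos 1: AUG -> S; peptide=S
pos 4: UGG -> Q; peptide=SQ
pos 7: CUG -> R; peptide=SQR
pos 10: AAU -> R; peptide=SQRR
pos 13: GCG -> C; peptide=SQRRC
pos 16: GGC -> R; peptide=SQRRCR
pos 19: GGU -> P; peptide=SQRRCRP
pos 22: AUG -> S; peptide=SQRRCRPS
pos 25: UAG -> STOP

Answer: SQRRCRPS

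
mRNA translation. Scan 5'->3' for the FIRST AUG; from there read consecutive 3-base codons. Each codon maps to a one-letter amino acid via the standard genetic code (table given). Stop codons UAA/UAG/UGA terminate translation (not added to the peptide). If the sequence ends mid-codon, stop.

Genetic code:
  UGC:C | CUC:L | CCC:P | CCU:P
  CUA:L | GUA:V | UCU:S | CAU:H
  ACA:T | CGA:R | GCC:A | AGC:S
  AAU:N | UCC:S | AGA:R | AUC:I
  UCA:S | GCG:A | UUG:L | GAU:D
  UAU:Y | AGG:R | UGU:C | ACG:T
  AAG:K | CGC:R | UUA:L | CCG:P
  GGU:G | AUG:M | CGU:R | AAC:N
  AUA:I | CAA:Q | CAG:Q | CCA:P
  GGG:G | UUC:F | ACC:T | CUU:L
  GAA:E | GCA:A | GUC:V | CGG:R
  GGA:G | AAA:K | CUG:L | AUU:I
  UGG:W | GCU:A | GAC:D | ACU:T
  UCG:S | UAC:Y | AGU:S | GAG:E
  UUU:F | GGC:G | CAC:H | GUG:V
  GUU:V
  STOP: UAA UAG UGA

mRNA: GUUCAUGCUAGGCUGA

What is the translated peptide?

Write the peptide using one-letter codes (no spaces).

start AUG at pos 4
pos 4: AUG -> M; peptide=M
pos 7: CUA -> L; peptide=ML
pos 10: GGC -> G; peptide=MLG
pos 13: UGA -> STOP

Answer: MLG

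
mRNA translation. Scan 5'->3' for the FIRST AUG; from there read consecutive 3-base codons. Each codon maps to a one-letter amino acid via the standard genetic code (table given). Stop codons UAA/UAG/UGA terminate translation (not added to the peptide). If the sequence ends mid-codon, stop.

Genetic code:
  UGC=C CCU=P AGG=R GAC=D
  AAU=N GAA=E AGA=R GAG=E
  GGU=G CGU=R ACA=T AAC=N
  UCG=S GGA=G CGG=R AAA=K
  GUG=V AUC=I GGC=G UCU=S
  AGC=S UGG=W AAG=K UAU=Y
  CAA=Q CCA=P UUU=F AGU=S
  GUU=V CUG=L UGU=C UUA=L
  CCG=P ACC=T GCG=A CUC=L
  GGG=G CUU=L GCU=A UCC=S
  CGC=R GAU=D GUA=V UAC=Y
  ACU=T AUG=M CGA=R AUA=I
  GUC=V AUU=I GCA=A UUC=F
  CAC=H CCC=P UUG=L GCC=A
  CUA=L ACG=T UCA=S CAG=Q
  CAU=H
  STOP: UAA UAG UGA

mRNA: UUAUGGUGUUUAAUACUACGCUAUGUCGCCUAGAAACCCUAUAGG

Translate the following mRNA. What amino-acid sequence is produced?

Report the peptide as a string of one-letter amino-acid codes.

Answer: MVFNTTLCRLETL

Derivation:
start AUG at pos 2
pos 2: AUG -> M; peptide=M
pos 5: GUG -> V; peptide=MV
pos 8: UUU -> F; peptide=MVF
pos 11: AAU -> N; peptide=MVFN
pos 14: ACU -> T; peptide=MVFNT
pos 17: ACG -> T; peptide=MVFNTT
pos 20: CUA -> L; peptide=MVFNTTL
pos 23: UGU -> C; peptide=MVFNTTLC
pos 26: CGC -> R; peptide=MVFNTTLCR
pos 29: CUA -> L; peptide=MVFNTTLCRL
pos 32: GAA -> E; peptide=MVFNTTLCRLE
pos 35: ACC -> T; peptide=MVFNTTLCRLET
pos 38: CUA -> L; peptide=MVFNTTLCRLETL
pos 41: UAG -> STOP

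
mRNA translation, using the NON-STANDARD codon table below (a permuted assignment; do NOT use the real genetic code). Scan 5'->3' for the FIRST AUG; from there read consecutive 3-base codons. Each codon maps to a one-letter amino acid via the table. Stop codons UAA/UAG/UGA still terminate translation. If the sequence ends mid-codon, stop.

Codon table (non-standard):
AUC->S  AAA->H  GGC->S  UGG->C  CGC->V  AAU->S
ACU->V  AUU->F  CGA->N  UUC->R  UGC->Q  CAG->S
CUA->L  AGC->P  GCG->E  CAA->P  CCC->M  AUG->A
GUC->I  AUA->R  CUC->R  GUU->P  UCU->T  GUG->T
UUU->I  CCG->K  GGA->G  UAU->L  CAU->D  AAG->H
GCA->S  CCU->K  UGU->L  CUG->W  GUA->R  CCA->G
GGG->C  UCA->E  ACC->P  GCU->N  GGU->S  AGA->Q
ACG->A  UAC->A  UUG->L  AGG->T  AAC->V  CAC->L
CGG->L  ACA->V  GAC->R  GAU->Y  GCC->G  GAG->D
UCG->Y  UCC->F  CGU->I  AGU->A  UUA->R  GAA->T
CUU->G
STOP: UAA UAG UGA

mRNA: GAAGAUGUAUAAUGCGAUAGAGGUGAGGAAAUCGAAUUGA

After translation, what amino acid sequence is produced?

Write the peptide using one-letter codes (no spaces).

Answer: ALSERDTTHYS

Derivation:
start AUG at pos 4
pos 4: AUG -> A; peptide=A
pos 7: UAU -> L; peptide=AL
pos 10: AAU -> S; peptide=ALS
pos 13: GCG -> E; peptide=ALSE
pos 16: AUA -> R; peptide=ALSER
pos 19: GAG -> D; peptide=ALSERD
pos 22: GUG -> T; peptide=ALSERDT
pos 25: AGG -> T; peptide=ALSERDTT
pos 28: AAA -> H; peptide=ALSERDTTH
pos 31: UCG -> Y; peptide=ALSERDTTHY
pos 34: AAU -> S; peptide=ALSERDTTHYS
pos 37: UGA -> STOP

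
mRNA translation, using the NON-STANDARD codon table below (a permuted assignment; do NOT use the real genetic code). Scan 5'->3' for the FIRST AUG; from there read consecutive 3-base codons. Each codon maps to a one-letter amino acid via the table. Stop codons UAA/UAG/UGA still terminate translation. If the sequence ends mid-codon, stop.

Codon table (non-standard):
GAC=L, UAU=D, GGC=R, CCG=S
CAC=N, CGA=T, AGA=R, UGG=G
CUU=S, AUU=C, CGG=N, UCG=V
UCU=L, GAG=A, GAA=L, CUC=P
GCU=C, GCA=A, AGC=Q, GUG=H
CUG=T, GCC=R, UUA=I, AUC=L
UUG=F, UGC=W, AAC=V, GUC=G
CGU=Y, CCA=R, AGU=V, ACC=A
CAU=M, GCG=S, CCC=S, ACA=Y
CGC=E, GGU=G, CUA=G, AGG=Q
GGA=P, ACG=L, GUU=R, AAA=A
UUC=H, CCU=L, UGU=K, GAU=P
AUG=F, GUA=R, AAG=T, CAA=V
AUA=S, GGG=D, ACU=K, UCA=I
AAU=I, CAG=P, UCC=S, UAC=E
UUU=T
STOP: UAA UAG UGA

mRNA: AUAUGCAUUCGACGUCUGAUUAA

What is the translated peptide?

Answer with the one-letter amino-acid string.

start AUG at pos 2
pos 2: AUG -> F; peptide=F
pos 5: CAU -> M; peptide=FM
pos 8: UCG -> V; peptide=FMV
pos 11: ACG -> L; peptide=FMVL
pos 14: UCU -> L; peptide=FMVLL
pos 17: GAU -> P; peptide=FMVLLP
pos 20: UAA -> STOP

Answer: FMVLLP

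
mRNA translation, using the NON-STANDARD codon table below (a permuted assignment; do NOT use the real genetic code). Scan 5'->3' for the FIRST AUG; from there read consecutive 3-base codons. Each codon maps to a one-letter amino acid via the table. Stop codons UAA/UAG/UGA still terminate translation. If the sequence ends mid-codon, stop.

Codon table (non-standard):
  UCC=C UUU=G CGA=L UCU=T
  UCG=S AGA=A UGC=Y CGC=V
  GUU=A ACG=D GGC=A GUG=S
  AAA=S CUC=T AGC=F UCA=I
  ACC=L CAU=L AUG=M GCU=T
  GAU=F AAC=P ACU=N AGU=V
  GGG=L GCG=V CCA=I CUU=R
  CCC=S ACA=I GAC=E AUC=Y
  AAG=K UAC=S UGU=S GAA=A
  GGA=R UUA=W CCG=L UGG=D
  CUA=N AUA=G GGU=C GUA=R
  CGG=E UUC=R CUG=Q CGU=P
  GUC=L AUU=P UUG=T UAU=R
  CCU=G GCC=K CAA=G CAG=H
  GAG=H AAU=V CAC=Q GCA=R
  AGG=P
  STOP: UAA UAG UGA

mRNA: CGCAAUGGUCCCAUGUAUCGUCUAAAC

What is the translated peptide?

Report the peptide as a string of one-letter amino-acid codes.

Answer: MLISYL

Derivation:
start AUG at pos 4
pos 4: AUG -> M; peptide=M
pos 7: GUC -> L; peptide=ML
pos 10: CCA -> I; peptide=MLI
pos 13: UGU -> S; peptide=MLIS
pos 16: AUC -> Y; peptide=MLISY
pos 19: GUC -> L; peptide=MLISYL
pos 22: UAA -> STOP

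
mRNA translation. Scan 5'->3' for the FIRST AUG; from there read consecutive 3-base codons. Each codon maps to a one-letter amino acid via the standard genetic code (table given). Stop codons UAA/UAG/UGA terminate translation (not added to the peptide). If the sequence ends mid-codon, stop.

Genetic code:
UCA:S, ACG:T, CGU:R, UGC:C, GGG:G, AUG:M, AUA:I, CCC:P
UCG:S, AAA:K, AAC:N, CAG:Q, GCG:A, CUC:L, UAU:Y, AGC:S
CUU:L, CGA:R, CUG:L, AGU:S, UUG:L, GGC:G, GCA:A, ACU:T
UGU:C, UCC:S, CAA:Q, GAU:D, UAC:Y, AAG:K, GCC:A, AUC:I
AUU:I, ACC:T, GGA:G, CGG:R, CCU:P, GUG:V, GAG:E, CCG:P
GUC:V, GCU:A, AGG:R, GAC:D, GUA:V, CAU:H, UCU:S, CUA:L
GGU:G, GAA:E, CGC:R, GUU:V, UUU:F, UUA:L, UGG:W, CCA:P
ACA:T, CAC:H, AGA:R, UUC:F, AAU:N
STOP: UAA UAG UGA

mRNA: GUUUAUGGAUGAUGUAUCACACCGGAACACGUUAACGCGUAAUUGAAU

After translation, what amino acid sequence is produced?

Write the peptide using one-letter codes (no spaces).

start AUG at pos 4
pos 4: AUG -> M; peptide=M
pos 7: GAU -> D; peptide=MD
pos 10: GAU -> D; peptide=MDD
pos 13: GUA -> V; peptide=MDDV
pos 16: UCA -> S; peptide=MDDVS
pos 19: CAC -> H; peptide=MDDVSH
pos 22: CGG -> R; peptide=MDDVSHR
pos 25: AAC -> N; peptide=MDDVSHRN
pos 28: ACG -> T; peptide=MDDVSHRNT
pos 31: UUA -> L; peptide=MDDVSHRNTL
pos 34: ACG -> T; peptide=MDDVSHRNTLT
pos 37: CGU -> R; peptide=MDDVSHRNTLTR
pos 40: AAU -> N; peptide=MDDVSHRNTLTRN
pos 43: UGA -> STOP

Answer: MDDVSHRNTLTRN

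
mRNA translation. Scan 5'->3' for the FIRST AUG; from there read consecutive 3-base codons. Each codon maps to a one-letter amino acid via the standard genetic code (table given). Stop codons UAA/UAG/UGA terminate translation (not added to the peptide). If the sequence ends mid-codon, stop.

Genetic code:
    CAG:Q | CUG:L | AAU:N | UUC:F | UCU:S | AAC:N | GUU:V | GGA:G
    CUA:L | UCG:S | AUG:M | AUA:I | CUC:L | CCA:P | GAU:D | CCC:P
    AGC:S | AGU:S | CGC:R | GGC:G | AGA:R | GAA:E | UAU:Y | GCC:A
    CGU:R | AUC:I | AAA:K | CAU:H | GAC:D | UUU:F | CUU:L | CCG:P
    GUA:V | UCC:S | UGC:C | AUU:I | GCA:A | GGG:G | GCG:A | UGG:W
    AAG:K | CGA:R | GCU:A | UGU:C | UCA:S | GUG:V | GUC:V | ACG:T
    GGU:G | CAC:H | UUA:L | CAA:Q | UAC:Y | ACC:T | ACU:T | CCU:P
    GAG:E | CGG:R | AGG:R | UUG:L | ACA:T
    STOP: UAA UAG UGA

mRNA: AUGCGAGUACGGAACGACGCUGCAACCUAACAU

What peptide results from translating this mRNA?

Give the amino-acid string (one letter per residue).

Answer: MRVRNDAAT

Derivation:
start AUG at pos 0
pos 0: AUG -> M; peptide=M
pos 3: CGA -> R; peptide=MR
pos 6: GUA -> V; peptide=MRV
pos 9: CGG -> R; peptide=MRVR
pos 12: AAC -> N; peptide=MRVRN
pos 15: GAC -> D; peptide=MRVRND
pos 18: GCU -> A; peptide=MRVRNDA
pos 21: GCA -> A; peptide=MRVRNDAA
pos 24: ACC -> T; peptide=MRVRNDAAT
pos 27: UAA -> STOP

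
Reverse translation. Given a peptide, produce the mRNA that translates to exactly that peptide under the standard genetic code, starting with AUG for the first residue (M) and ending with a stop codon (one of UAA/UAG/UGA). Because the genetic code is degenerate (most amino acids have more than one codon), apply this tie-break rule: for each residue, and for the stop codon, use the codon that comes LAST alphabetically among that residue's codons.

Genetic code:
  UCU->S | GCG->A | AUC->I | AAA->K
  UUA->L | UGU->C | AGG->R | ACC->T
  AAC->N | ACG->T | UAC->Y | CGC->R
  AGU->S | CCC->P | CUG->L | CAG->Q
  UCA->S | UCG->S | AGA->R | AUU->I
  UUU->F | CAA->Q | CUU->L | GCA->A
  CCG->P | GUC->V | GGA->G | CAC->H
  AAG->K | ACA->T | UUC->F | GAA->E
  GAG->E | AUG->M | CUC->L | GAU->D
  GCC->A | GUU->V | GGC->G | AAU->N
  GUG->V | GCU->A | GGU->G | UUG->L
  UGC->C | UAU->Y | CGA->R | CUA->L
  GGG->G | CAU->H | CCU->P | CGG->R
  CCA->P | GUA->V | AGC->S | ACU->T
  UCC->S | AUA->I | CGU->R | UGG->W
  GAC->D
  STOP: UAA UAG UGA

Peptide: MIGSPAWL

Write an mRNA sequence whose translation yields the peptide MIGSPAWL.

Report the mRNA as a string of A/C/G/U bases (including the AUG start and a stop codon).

Answer: mRNA: AUGAUUGGUUCUCCUGCUUGGUUGUGA

Derivation:
residue 1: M -> AUG (start codon)
residue 2: I codons sorted = AUA,AUC,AUU -> pick last = AUU
residue 3: G codons sorted = GGA,GGC,GGG,GGU -> pick last = GGU
residue 4: S codons sorted = AGC,AGU,UCA,UCC,UCG,UCU -> pick last = UCU
residue 5: P codons sorted = CCA,CCC,CCG,CCU -> pick last = CCU
residue 6: A codons sorted = GCA,GCC,GCG,GCU -> pick last = GCU
residue 7: W -> UGG (only codon)
residue 8: L codons sorted = CUA,CUC,CUG,CUU,UUA,UUG -> pick last = UUG
terminator: stop codons sorted = UAA,UAG,UGA -> pick last = UGA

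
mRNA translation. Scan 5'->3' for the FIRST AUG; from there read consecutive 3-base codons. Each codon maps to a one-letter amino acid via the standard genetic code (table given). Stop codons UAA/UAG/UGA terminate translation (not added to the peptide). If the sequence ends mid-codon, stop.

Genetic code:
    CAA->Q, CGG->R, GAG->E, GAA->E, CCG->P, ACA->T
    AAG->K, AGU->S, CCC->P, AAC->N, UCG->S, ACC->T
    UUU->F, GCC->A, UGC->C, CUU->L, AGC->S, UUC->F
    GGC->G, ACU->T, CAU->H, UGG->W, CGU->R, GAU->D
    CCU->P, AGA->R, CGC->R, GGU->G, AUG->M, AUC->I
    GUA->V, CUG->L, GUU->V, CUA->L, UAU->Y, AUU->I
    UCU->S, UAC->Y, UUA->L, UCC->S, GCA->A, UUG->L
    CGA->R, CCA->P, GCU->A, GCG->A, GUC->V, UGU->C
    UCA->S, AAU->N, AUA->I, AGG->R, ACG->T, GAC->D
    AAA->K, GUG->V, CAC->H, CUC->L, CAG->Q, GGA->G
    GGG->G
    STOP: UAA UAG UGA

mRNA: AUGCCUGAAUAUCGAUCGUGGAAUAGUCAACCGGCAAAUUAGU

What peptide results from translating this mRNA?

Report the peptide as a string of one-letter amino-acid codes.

start AUG at pos 0
pos 0: AUG -> M; peptide=M
pos 3: CCU -> P; peptide=MP
pos 6: GAA -> E; peptide=MPE
pos 9: UAU -> Y; peptide=MPEY
pos 12: CGA -> R; peptide=MPEYR
pos 15: UCG -> S; peptide=MPEYRS
pos 18: UGG -> W; peptide=MPEYRSW
pos 21: AAU -> N; peptide=MPEYRSWN
pos 24: AGU -> S; peptide=MPEYRSWNS
pos 27: CAA -> Q; peptide=MPEYRSWNSQ
pos 30: CCG -> P; peptide=MPEYRSWNSQP
pos 33: GCA -> A; peptide=MPEYRSWNSQPA
pos 36: AAU -> N; peptide=MPEYRSWNSQPAN
pos 39: UAG -> STOP

Answer: MPEYRSWNSQPAN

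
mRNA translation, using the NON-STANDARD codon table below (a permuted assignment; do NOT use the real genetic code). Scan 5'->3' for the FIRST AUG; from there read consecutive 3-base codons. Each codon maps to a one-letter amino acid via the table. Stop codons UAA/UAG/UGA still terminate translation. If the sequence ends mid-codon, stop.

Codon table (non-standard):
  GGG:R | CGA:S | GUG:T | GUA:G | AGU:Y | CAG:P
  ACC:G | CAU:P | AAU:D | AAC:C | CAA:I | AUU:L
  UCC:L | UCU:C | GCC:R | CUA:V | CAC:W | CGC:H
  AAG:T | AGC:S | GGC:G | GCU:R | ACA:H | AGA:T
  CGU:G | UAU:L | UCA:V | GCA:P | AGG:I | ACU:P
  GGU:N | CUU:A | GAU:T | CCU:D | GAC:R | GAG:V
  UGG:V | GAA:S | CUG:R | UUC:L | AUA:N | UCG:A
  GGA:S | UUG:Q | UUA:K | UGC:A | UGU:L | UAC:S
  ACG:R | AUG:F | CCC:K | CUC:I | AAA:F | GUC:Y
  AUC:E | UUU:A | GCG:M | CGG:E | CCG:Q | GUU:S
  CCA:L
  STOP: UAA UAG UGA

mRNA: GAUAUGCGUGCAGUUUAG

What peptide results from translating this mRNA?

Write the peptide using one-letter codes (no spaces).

Answer: FGPS

Derivation:
start AUG at pos 3
pos 3: AUG -> F; peptide=F
pos 6: CGU -> G; peptide=FG
pos 9: GCA -> P; peptide=FGP
pos 12: GUU -> S; peptide=FGPS
pos 15: UAG -> STOP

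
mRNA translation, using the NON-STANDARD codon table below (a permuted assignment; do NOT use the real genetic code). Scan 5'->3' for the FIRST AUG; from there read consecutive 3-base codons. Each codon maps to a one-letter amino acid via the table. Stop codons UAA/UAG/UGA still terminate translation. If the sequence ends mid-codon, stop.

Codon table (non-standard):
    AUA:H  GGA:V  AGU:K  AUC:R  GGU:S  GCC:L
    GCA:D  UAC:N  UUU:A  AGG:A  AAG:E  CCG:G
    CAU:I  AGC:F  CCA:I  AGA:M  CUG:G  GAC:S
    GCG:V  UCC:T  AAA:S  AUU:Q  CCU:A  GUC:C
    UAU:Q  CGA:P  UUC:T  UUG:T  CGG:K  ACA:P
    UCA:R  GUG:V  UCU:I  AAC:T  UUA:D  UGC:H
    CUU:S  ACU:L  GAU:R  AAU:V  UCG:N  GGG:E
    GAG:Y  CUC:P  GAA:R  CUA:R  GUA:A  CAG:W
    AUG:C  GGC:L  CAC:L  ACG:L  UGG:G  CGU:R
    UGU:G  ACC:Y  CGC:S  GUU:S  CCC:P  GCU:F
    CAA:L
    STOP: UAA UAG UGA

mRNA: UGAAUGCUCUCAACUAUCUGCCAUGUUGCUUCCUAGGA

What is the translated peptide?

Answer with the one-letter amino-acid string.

start AUG at pos 3
pos 3: AUG -> C; peptide=C
pos 6: CUC -> P; peptide=CP
pos 9: UCA -> R; peptide=CPR
pos 12: ACU -> L; peptide=CPRL
pos 15: AUC -> R; peptide=CPRLR
pos 18: UGC -> H; peptide=CPRLRH
pos 21: CAU -> I; peptide=CPRLRHI
pos 24: GUU -> S; peptide=CPRLRHIS
pos 27: GCU -> F; peptide=CPRLRHISF
pos 30: UCC -> T; peptide=CPRLRHISFT
pos 33: UAG -> STOP

Answer: CPRLRHISFT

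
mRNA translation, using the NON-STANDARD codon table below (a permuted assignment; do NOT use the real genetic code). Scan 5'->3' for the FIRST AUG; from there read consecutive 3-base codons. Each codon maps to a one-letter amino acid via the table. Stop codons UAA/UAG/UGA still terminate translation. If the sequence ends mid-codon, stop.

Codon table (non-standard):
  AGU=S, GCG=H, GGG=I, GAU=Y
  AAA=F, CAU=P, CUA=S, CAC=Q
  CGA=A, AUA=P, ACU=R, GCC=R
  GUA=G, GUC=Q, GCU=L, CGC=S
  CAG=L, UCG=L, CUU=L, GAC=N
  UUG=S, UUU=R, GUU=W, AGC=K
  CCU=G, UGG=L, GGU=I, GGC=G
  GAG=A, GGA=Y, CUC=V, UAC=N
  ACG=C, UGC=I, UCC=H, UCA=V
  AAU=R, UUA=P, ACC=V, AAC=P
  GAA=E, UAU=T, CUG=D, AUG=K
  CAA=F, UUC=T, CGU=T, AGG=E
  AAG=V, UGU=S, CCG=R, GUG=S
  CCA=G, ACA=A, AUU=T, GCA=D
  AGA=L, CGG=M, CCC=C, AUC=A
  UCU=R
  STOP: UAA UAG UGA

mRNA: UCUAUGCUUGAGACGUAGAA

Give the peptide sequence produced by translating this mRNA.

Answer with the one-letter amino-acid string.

Answer: KLAC

Derivation:
start AUG at pos 3
pos 3: AUG -> K; peptide=K
pos 6: CUU -> L; peptide=KL
pos 9: GAG -> A; peptide=KLA
pos 12: ACG -> C; peptide=KLAC
pos 15: UAG -> STOP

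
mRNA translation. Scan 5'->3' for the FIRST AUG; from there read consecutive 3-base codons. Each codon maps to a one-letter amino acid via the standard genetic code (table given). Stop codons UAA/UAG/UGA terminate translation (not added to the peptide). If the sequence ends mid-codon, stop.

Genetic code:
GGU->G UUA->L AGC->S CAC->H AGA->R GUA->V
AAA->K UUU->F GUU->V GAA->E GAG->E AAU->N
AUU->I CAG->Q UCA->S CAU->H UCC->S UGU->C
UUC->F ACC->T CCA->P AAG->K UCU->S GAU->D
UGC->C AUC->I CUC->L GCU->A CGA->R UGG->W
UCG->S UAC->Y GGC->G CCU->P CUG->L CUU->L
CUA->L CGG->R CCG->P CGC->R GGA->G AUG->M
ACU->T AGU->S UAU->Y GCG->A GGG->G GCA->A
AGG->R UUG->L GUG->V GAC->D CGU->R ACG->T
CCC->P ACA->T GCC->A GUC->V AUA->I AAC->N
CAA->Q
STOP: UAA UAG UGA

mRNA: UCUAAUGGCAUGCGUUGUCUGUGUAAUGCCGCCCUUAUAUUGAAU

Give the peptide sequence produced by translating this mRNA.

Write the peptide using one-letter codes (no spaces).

Answer: MACVVCVMPPLY

Derivation:
start AUG at pos 4
pos 4: AUG -> M; peptide=M
pos 7: GCA -> A; peptide=MA
pos 10: UGC -> C; peptide=MAC
pos 13: GUU -> V; peptide=MACV
pos 16: GUC -> V; peptide=MACVV
pos 19: UGU -> C; peptide=MACVVC
pos 22: GUA -> V; peptide=MACVVCV
pos 25: AUG -> M; peptide=MACVVCVM
pos 28: CCG -> P; peptide=MACVVCVMP
pos 31: CCC -> P; peptide=MACVVCVMPP
pos 34: UUA -> L; peptide=MACVVCVMPPL
pos 37: UAU -> Y; peptide=MACVVCVMPPLY
pos 40: UGA -> STOP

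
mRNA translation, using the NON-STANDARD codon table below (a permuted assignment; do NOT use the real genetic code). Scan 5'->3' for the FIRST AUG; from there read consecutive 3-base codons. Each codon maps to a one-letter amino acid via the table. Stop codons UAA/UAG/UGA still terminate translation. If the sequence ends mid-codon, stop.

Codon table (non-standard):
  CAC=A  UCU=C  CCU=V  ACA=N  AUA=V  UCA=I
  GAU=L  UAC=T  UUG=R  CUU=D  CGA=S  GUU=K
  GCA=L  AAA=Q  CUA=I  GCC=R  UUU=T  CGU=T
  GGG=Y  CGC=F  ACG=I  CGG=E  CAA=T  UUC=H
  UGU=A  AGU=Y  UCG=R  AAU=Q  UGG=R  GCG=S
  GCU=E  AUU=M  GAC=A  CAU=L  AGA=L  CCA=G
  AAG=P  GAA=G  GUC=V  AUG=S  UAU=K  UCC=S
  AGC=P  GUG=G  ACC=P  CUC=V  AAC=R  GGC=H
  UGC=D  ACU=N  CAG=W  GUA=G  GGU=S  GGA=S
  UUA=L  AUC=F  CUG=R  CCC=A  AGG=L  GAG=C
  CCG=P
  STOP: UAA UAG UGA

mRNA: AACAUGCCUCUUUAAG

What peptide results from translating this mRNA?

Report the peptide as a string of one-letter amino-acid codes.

start AUG at pos 3
pos 3: AUG -> S; peptide=S
pos 6: CCU -> V; peptide=SV
pos 9: CUU -> D; peptide=SVD
pos 12: UAA -> STOP

Answer: SVD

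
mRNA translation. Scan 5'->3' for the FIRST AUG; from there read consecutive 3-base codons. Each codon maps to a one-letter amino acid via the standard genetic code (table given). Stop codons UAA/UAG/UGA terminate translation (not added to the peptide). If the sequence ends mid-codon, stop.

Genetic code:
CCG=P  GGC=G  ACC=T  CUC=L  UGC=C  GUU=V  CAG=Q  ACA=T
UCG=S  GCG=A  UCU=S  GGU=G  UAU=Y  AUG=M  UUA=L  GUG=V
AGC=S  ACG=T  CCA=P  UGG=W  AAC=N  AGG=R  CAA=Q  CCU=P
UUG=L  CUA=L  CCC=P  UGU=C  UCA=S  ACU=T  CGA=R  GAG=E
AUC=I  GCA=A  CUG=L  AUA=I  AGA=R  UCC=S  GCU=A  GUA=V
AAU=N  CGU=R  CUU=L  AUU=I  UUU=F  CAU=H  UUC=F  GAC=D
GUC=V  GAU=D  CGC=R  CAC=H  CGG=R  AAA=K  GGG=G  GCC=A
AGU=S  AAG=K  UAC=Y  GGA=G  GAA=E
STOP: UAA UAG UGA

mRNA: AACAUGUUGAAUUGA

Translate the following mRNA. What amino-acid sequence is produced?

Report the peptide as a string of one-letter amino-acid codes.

start AUG at pos 3
pos 3: AUG -> M; peptide=M
pos 6: UUG -> L; peptide=ML
pos 9: AAU -> N; peptide=MLN
pos 12: UGA -> STOP

Answer: MLN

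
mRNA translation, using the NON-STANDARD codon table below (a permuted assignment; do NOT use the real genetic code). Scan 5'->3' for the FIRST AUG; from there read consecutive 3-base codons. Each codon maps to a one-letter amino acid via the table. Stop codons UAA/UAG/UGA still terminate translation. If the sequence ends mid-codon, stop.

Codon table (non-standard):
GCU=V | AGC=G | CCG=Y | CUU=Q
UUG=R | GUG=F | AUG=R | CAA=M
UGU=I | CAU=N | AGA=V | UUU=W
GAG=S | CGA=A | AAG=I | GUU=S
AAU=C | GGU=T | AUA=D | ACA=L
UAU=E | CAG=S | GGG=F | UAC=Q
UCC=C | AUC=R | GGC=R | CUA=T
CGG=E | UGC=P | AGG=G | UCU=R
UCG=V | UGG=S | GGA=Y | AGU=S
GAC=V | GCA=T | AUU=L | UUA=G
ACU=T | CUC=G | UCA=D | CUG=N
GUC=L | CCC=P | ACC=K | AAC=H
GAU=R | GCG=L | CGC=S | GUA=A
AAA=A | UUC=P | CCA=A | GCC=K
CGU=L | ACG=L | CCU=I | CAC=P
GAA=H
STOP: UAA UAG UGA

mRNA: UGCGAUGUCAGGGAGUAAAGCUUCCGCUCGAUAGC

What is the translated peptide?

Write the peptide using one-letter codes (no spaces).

Answer: RDFSAVCVA

Derivation:
start AUG at pos 4
pos 4: AUG -> R; peptide=R
pos 7: UCA -> D; peptide=RD
pos 10: GGG -> F; peptide=RDF
pos 13: AGU -> S; peptide=RDFS
pos 16: AAA -> A; peptide=RDFSA
pos 19: GCU -> V; peptide=RDFSAV
pos 22: UCC -> C; peptide=RDFSAVC
pos 25: GCU -> V; peptide=RDFSAVCV
pos 28: CGA -> A; peptide=RDFSAVCVA
pos 31: UAG -> STOP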